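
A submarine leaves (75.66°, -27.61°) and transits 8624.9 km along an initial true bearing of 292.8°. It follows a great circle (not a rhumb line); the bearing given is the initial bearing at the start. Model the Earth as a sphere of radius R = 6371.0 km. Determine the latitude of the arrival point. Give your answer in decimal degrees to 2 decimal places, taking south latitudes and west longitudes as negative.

latitude 17.60°

δ = 8624.9/6371 = 1.353775 rad (77.5656°).
With φ₁ = 75.66° = 1.320516 rad and θ = 292.8° = 5.110324 rad:
Destination latitude: φ₂ = arcsin( sin φ₁ cos δ + cos φ₁ sin δ cos θ ) = arcsin(0.302340) = 17.60°.
Δλ = atan2( sin θ sin δ cos φ₁ , cos δ − sin φ₁ sin φ₂ ) = atan2(-0.222967, -0.077598) = -1.905710 rad = -109.19°.
λ₂ = λ₁ + Δλ = -136.80°.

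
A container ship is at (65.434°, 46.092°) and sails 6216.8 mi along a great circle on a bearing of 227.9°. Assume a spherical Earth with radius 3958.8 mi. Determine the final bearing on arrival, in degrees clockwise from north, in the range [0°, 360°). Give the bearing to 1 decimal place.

Central angle δ = d/R = 1.570375 rad.
Converting: φ₁ = 1.142039 rad, θ = 3.977605 rad.
Destination latitude: φ₂ = arcsin( sin φ₁ cos δ + cos φ₁ sin δ cos θ ) = arcsin(-0.278341) = -16.161°.
Δλ = atan2( sin θ sin δ cos φ₁ , cos δ − sin φ₁ sin φ₂ ) = atan2(-0.308470, 0.253568) = -0.882774 rad = -50.579°.
λ₂ = 46.092° + -50.579° = -4.487°.
The forward bearing on arrival equals the back-azimuth from the destination plus 180°.
Back-azimuth from P₂ (-16.2°, -4.5°) to P₁ (65.4°, 46.1°), with Δλ' = λ₁ − λ₂ = 50.6°: atan2( sin Δλ' cos φ₁ , cos φ₂ sin φ₁ − sin φ₂ cos φ₁ cos Δλ' ) = 18.7°.
Final bearing = (18.7° + 180°) mod 360° = 198.7°.

final bearing 198.7°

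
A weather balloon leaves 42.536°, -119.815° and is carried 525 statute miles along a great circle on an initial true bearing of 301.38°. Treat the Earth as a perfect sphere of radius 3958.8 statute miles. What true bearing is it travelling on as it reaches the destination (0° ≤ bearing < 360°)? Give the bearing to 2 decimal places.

Angular distance δ = d/R = 525 / 3958.8 = 0.132616 rad.
Start latitude φ₁ = 0.742393 rad; initial bearing θ = 5.260073 rad.
Applying the spherical law of cosines for sides, sin φ₂ = sin φ₁ cos δ + cos φ₁ sin δ cos θ = 0.720851, so φ₂ = 46.125°.
Then Δλ = atan2(-0.083181, 0.503885) = -0.163604 rad, from sin θ sin δ cos φ₁ over cos δ − sin φ₁ sin φ₂.
Hence λ₂ = -119.815° + -9.374° = -129.189°.
The forward bearing on arrival equals the back-azimuth from the destination plus 180°.
Back-azimuth from P₂ (46.12°, -129.19°) to P₁ (42.54°, -119.81°), with Δλ' = λ₁ − λ₂ = 9.37°: atan2( sin Δλ' cos φ₁ , cos φ₂ sin φ₁ − sin φ₂ cos φ₁ cos Δλ' ) = 114.82°.
Final bearing = (114.82° + 180°) mod 360° = 294.82°.

final bearing 294.82°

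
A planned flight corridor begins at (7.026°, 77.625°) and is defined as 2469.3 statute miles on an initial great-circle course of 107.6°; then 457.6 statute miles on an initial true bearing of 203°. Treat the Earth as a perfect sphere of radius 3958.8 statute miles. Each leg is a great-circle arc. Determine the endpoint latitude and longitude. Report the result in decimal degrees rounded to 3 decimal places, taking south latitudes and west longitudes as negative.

latitude -10.448°, longitude 108.941°

Apply the spherical direct solution leg by leg, carrying full precision between legs.
Leg 1: from (7.026°, 77.625°), δ = 2469.3/3958.8 = 0.623750 rad, θ = 107.6° → φ = -4.358°, λ = 111.567°.
Leg 2: from (-4.358°, 111.567°), δ = 457.6/3958.8 = 0.115591 rad, θ = 203° → φ = -10.448°, λ = 108.941°.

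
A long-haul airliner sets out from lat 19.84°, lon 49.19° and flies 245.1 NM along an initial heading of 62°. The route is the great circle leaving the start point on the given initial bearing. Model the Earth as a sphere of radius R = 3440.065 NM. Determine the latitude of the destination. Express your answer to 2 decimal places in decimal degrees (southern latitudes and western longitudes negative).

latitude 21.71°

Central angle δ = d/R = 0.071249 rad.
With φ₁ = 19.84° = 0.346273 rad and θ = 62° = 1.082104 rad:
Destination latitude: φ₂ = arcsin( sin φ₁ cos δ + cos φ₁ sin δ cos θ ) = arcsin(0.369971) = 21.71°.
For the longitude increment, Δλ = atan2( sin θ sin δ cos φ₁, cos δ − sin φ₁ sin φ₂ ) = atan2(0.059125, 0.871897) = 3.88°.
Hence λ₂ = 49.19° + 3.88° = 53.07°.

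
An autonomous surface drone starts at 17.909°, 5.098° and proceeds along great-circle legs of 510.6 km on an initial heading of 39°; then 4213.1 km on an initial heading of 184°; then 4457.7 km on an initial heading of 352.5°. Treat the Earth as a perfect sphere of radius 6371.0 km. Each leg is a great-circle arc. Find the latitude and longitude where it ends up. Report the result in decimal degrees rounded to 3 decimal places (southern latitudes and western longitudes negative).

Apply the spherical direct solution leg by leg, carrying full precision between legs.
Leg 1: from (17.909°, 5.098°), δ = 510.6/6371 = 0.080144 rad, θ = 39° → φ = 21.452°, λ = 8.201°.
Leg 2: from (21.452°, 8.201°), δ = 4213.1/6371 = 0.661293 rad, θ = 184° → φ = -16.354°, λ = 5.642°.
Leg 3: from (-16.354°, 5.642°), δ = 4457.7/6371 = 0.699686 rad, θ = 352.5° → φ = 23.404°, λ = 0.387°.

latitude 23.404°, longitude 0.387°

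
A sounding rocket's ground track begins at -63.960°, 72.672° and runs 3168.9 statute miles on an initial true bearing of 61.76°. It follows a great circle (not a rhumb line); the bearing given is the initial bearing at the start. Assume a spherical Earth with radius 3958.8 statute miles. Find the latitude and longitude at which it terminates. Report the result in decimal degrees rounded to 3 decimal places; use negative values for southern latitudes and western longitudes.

Central angle δ = d/R = 0.800470 rad.
Converting: φ₁ = -1.116313 rad, θ = 1.077915 rad.
sin φ₂ = sin φ₁ cos δ + cos φ₁ sin δ cos θ = (-0.898488)(0.696370) + (0.438999)(0.717683)(0.473166) = -0.476603
φ₂ = asin(-0.476603) = -0.496787 rad = -28.464°.
Then Δλ = atan2(0.277561, 0.268148) = 0.802647 rad, from sin θ sin δ cos φ₁ over cos δ − sin φ₁ sin φ₂.
λ₂ = 72.672° + 45.988° = 118.660°.

latitude -28.464°, longitude 118.660°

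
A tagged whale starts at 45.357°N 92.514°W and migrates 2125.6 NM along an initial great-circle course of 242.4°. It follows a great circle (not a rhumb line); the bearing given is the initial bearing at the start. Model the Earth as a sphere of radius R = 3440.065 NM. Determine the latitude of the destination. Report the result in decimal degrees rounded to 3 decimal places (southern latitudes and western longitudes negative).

Central angle δ = d/R = 0.617895 rad.
Converting: φ₁ = 0.791629 rad, θ = 4.230678 rad.
sin φ₂ = sin φ₁ cos δ + cos φ₁ sin δ cos θ = (0.711499)(0.815100) + (0.702687)(0.579321)(-0.463296) = 0.391343
φ₂ = asin(0.391343) = 0.402091 rad = 23.038°.
Then Δλ = atan2(-0.360757, 0.536659) = -0.591842 rad, from sin θ sin δ cos φ₁ over cos δ − sin φ₁ sin φ₂.
λ₂ = λ₁ + Δλ = -126.424°.

latitude 23.038°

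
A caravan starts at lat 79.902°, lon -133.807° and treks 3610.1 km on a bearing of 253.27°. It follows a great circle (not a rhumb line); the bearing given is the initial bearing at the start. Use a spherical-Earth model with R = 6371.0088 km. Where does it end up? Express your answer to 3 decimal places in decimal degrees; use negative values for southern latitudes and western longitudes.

latitude 53.470°, longitude 166.464°

The arc subtends δ = 3610.1/6371.0088 = 0.566645 rad at the centre.
Start latitude φ₁ = 1.394553 rad; initial bearing θ = 4.420395 rad.
sin φ₂ = sin φ₁ cos δ + cos φ₁ sin δ cos θ = (0.984509)(0.843707) + (0.175332)(0.536804)(-0.287862) = 0.803544
φ₂ = asin(0.803544) = 0.933225 rad = 53.470°.
Δλ = atan2( sin θ sin δ cos φ₁ , cos δ − sin φ₁ sin φ₂ ) = atan2(-0.090135, 0.052610) = -1.042461 rad = -59.729°.
λ₂ = -133.807° + -59.729° = -193.536°, normalized to (−180°, 180°] → 166.464°.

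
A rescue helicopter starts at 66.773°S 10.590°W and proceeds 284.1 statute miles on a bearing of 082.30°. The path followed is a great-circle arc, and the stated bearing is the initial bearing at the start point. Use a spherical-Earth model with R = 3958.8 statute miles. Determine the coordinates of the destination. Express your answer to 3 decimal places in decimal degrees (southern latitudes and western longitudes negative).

latitude -65.895°, longitude -0.571°

Central angle δ = d/R = 0.071764 rad.
Converting: φ₁ = -1.165409 rad, θ = 1.436406 rad.
Applying the spherical law of cosines for sides, sin φ₂ = sin φ₁ cos δ + cos φ₁ sin δ cos θ = -0.912795, so φ₂ = -65.895°.
Then Δλ = atan2(0.028023, 0.158613) = 0.174869 rad, from sin θ sin δ cos φ₁ over cos δ − sin φ₁ sin φ₂.
Hence λ₂ = -10.590° + 10.019° = -0.571°.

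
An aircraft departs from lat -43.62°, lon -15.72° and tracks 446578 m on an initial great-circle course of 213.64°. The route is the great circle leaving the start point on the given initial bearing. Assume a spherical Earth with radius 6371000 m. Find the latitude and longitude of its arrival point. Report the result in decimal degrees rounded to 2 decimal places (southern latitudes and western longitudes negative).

Angular distance δ = d/R = 446578 / 6371000 = 0.070095 rad.
Converting: φ₁ = -0.761313 rad, θ = 3.728721 rad.
Applying the spherical law of cosines for sides, sin φ₂ = sin φ₁ cos δ + cos φ₁ sin δ cos θ = -0.730390, so φ₂ = -46.92°.
Δλ = atan2( sin θ sin δ cos φ₁ , cos δ − sin φ₁ sin φ₂ ) = atan2(-0.028088, 0.493669) = -0.056835 rad = -3.26°.
λ₂ = λ₁ + Δλ = -18.98°.

latitude -46.92°, longitude -18.98°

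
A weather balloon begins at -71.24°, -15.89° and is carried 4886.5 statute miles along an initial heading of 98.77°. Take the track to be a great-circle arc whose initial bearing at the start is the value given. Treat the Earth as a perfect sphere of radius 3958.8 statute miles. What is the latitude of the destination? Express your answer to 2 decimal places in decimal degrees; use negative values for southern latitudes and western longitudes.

Central angle δ = d/R = 1.234339 rad.
Converting: φ₁ = -1.243373 rad, θ = 1.723862 rad.
Applying the spherical law of cosines for sides, sin φ₂ = sin φ₁ cos δ + cos φ₁ sin δ cos θ = -0.358891, so φ₂ = -21.03°.
Then Δλ = atan2(0.300023, -0.009679) = 1.603047 rad, from sin θ sin δ cos φ₁ over cos δ − sin φ₁ sin φ₂.
λ₂ = λ₁ + Δλ = 75.96°.

latitude -21.03°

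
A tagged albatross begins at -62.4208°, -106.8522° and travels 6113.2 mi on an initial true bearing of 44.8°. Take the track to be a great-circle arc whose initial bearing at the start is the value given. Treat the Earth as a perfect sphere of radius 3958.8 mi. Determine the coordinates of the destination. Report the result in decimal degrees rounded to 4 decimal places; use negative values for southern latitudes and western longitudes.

latitude 17.7479°, longitude -59.1562°

Central angle δ = d/R = 1.544205 rad.
Start latitude φ₁ = -1.089448 rad; initial bearing θ = 0.781908 rad.
sin φ₂ = sin φ₁ cos δ + cos φ₁ sin δ cos θ = (-0.886372)(0.026588) + (0.462974)(0.999646)(0.709571) = 0.304830
φ₂ = asin(0.304830) = 0.309760 rad = 17.7479°.
Δλ = atan2( sin θ sin δ cos φ₁ , cos δ − sin φ₁ sin φ₂ ) = atan2(0.326112, 0.296781) = 0.832453 rad = 47.6960°.
Hence λ₂ = -106.8522° + 47.6960° = -59.1562°.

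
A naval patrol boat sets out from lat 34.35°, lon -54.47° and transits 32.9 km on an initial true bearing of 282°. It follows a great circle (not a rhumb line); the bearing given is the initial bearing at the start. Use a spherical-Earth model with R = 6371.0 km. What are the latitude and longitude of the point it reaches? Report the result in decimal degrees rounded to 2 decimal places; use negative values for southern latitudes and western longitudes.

latitude 34.41°, longitude -54.82°

Angular distance δ = d/R = 32.9 / 6371 = 0.005164 rad.
Start latitude φ₁ = 0.599521 rad; initial bearing θ = 4.921828 rad.
Destination latitude: φ₂ = arcsin( sin φ₁ cos δ + cos φ₁ sin δ cos θ ) = arcsin(0.565126) = 34.41°.
Δλ = atan2( sin θ sin δ cos φ₁ , cos δ − sin φ₁ sin φ₂ ) = atan2(-0.004170, 0.681116) = -0.006123 rad = -0.35°.
λ₂ = -54.47° + -0.35° = -54.82°.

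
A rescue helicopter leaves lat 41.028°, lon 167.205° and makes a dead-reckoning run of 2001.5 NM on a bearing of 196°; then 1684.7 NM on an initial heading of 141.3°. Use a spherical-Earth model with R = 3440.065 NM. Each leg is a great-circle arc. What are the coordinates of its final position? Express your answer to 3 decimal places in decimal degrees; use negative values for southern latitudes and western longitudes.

latitude -13.336°, longitude 175.985°

Apply the spherical direct solution leg by leg, carrying full precision between legs.
Leg 1: from (41.028°, 167.205°), δ = 2001.5/3440.065 = 0.581820 rad, θ = 196° → φ = 8.622°, λ = 158.392°.
Leg 2: from (8.622°, 158.392°), δ = 1684.7/3440.065 = 0.489729 rad, θ = 141.3° → φ = -13.336°, λ = 175.985°.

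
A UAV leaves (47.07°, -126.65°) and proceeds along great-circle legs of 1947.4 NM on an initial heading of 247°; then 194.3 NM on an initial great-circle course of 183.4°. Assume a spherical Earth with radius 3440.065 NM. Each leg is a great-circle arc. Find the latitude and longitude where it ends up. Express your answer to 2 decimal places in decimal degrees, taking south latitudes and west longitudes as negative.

Apply the spherical direct solution leg by leg, carrying full precision between legs.
Leg 1: from (47.07°, -126.65°), δ = 1947.4/3440.065 = 0.566094 rad, θ = 247° → φ = 28.37°, λ = -160.78°.
Leg 2: from (28.37°, -160.78°), δ = 194.3/3440.065 = 0.056481 rad, θ = 183.4° → φ = 25.14°, λ = -160.99°.

latitude 25.14°, longitude -160.99°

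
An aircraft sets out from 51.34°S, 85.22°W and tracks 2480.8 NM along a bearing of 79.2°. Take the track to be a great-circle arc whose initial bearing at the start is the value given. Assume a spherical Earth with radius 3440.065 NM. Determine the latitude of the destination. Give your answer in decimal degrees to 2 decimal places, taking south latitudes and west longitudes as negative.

The arc subtends δ = 2480.8/3440.065 = 0.721149 rad at the centre.
Start latitude φ₁ = -0.896052 rad; initial bearing θ = 1.382301 rad.
Destination latitude: φ₂ = arcsin( sin φ₁ cos δ + cos φ₁ sin δ cos θ ) = arcsin(-0.509182) = -30.61°.
For the longitude increment, Δλ = atan2( sin θ sin δ cos φ₁, cos δ − sin φ₁ sin φ₂ ) = atan2(0.405150, 0.353445) = 48.90°.
λ₂ = λ₁ + Δλ = -36.32°.

latitude -30.61°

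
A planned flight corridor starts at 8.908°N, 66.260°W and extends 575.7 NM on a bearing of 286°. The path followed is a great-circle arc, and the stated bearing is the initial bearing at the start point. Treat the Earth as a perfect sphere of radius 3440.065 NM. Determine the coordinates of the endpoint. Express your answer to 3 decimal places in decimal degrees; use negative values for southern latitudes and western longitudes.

latitude 11.423°, longitude -75.662°

The arc subtends δ = 575.7/3440.065 = 0.167351 rad at the centre.
Start latitude φ₁ = 0.155474 rad; initial bearing θ = 4.991642 rad.
Applying the spherical law of cosines for sides, sin φ₂ = sin φ₁ cos δ + cos φ₁ sin δ cos θ = 0.198045, so φ₂ = 11.423°.
For the longitude increment, Δλ = atan2( sin θ sin δ cos φ₁, cos δ − sin φ₁ sin φ₂ ) = atan2(-0.158187, 0.955363) = -9.402°.
Hence λ₂ = -66.260° + -9.402° = -75.662°.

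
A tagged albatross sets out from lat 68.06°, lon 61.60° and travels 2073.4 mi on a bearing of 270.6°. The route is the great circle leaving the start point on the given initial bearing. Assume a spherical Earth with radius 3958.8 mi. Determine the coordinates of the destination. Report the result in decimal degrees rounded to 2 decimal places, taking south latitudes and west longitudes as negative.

δ = 2073.4/3958.8 = 0.523745 rad (30.0084°).
With φ₁ = 68.06° = 1.187871 rad and θ = 270.6° = 4.722861 rad:
Applying the spherical law of cosines for sides, sin φ₂ = sin φ₁ cos δ + cos φ₁ sin δ cos θ = 0.805193, so φ₂ = 53.63°.
Δλ = atan2( sin θ sin δ cos φ₁ , cos δ − sin φ₁ sin φ₂ ) = atan2(-0.186855, 0.119075) = -1.003430 rad = -57.49°.
λ₂ = λ₁ + Δλ = 4.11°.

latitude 53.63°, longitude 4.11°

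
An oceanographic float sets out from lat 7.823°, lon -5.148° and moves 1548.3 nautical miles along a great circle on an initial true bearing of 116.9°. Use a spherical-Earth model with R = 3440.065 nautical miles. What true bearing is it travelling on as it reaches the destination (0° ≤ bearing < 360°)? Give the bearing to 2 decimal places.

final bearing 117.65°

Central angle δ = d/R = 0.450079 rad.
With φ₁ = 7.823° = 0.136537 rad and θ = 116.9° = 2.040290 rad:
Applying the spherical law of cosines for sides, sin φ₂ = sin φ₁ cos δ + cos φ₁ sin δ cos θ = -0.072436, so φ₂ = -4.154°.
Δλ = atan2( sin θ sin δ cos φ₁ , cos δ − sin φ₁ sin φ₂ ) = atan2(0.384354, 0.910272) = 0.399531 rad = 22.891°.
Hence λ₂ = -5.148° + 22.891° = 17.743°.
The forward bearing on arrival equals the back-azimuth from the destination plus 180°.
Back-azimuth from P₂ (-4.15°, 17.74°) to P₁ (7.82°, -5.15°), with Δλ' = λ₁ − λ₂ = -22.89°: atan2( sin Δλ' cos φ₁ , cos φ₂ sin φ₁ − sin φ₂ cos φ₁ cos Δλ' ) = 297.65°.
Final bearing = (297.65° + 180°) mod 360° = 117.65°.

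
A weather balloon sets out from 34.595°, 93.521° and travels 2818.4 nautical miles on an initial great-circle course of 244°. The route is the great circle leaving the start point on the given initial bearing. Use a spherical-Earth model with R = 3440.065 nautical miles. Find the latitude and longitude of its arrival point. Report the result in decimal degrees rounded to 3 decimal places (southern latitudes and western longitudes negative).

The arc subtends δ = 2818.4/3440.065 = 0.819287 rad at the centre.
With φ₁ = 34.595° = 0.603797 rad and θ = 244° = 4.258603 rad:
sin φ₂ = sin φ₁ cos δ + cos φ₁ sin δ cos θ = (0.567772)(0.682742) + (0.823186)(0.730659)(-0.438371) = 0.123976
φ₂ = asin(0.123976) = 0.124295 rad = 7.122°.
For the longitude increment, Δλ = atan2( sin θ sin δ cos φ₁, cos δ − sin φ₁ sin φ₂ ) = atan2(-0.540596, 0.612353) = -41.439°.
λ₂ = λ₁ + Δλ = 52.082°.

latitude 7.122°, longitude 52.082°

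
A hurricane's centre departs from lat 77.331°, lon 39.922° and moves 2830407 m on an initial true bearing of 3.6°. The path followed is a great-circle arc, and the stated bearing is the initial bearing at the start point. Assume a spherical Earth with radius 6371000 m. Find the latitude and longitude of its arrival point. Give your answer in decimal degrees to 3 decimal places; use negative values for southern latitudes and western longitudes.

latitude 77.166°, longitude -147.057°

The arc subtends δ = 2830407/6371000 = 0.444264 rad at the centre.
Start latitude φ₁ = 1.349681 rad; initial bearing θ = 0.062832 rad.
sin φ₂ = sin φ₁ cos δ + cos φ₁ sin δ cos θ = (0.975653)(0.902927) + (0.219318)(0.429794)(0.998027) = 0.975020
φ₂ = asin(0.975020) = 1.346809 rad = 77.166°.
For the longitude increment, Δλ = atan2( sin θ sin δ cos φ₁, cos δ − sin φ₁ sin φ₂ ) = atan2(0.005919, -0.048354) = 173.021°.
λ₂ = 39.922° + 173.021° = 212.943°, normalized to (−180°, 180°] → -147.057°.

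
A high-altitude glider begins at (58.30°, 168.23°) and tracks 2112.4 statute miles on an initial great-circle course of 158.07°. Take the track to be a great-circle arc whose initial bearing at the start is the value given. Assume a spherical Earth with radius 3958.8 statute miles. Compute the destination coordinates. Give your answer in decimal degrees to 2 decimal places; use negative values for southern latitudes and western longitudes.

latitude 28.99°, longitude -179.23°

δ = 2112.4/3958.8 = 0.533596 rad (30.5728°).
Converting: φ₁ = 1.017527 rad, θ = 2.758842 rad.
sin φ₂ = sin φ₁ cos δ + cos φ₁ sin δ cos θ = (0.850811)(0.860984) + (0.525472)(0.508633)(-0.927641) = 0.484602
φ₂ = asin(0.484602) = 0.505908 rad = 28.99°.
Then Δλ = atan2(0.099819, 0.448679) = 0.218908 rad, from sin θ sin δ cos φ₁ over cos δ − sin φ₁ sin φ₂.
λ₂ = 168.23° + 12.54° = 180.77°, normalized to (−180°, 180°] → -179.23°.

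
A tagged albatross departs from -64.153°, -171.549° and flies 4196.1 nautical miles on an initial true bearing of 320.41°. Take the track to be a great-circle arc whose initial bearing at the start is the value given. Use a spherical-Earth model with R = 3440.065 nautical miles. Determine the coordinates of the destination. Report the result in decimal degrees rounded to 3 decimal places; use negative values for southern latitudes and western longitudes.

latitude 0.345°, longitude 151.693°

δ = 4196.1/3440.065 = 1.219773 rad (69.8879°).
Converting: φ₁ = -1.119681 rad, θ = 5.592209 rad.
Applying the spherical law of cosines for sides, sin φ₂ = sin φ₁ cos δ + cos φ₁ sin δ cos θ = 0.006023, so φ₂ = 0.345°.
Δλ = atan2( sin θ sin δ cos φ₁ , cos δ − sin φ₁ sin φ₂ ) = atan2(-0.260897, 0.349279) = -0.641552 rad = -36.758°.
λ₂ = -171.549° + -36.758° = -208.307°, normalized to (−180°, 180°] → 151.693°.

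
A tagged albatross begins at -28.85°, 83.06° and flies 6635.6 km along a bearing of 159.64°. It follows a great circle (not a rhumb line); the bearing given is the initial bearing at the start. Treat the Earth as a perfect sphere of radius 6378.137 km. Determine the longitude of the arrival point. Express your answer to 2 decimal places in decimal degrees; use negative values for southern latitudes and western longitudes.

longitude 163.06°

δ = 6635.6/6378.137 = 1.040366 rad (59.6086°).
Converting: φ₁ = -0.503527 rad, θ = 2.786244 rad.
Applying the spherical law of cosines for sides, sin φ₂ = sin φ₁ cos δ + cos φ₁ sin δ cos θ = -0.952436, so φ₂ = -72.26°.
Then Δλ = atan2(0.262862, 0.046336) = 1.396313 rad, from sin θ sin δ cos φ₁ over cos δ − sin φ₁ sin φ₂.
λ₂ = λ₁ + Δλ = 163.06°.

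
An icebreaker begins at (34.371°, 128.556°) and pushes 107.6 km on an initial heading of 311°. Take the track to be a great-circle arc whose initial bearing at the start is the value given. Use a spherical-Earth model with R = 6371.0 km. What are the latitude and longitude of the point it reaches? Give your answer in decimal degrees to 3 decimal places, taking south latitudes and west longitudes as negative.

latitude 35.003°, longitude 127.664°

δ = 107.6/6371 = 0.016889 rad (0.9677°).
With φ₁ = 34.371° = 0.599887 rad and θ = 311° = 5.427974 rad:
Applying the spherical law of cosines for sides, sin φ₂ = sin φ₁ cos δ + cos φ₁ sin δ cos θ = 0.573614, so φ₂ = 35.003°.
Then Δλ = atan2(-0.010520, 0.676024) = -0.015561 rad, from sin θ sin δ cos φ₁ over cos δ − sin φ₁ sin φ₂.
Hence λ₂ = 128.556° + -0.892° = 127.664°.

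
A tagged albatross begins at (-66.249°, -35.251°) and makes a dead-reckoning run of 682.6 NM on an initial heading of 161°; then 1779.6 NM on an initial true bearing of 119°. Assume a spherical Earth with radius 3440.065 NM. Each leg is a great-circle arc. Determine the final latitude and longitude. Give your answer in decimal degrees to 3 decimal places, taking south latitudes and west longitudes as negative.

Apply the spherical direct solution leg by leg, carrying full precision between legs.
Leg 1: from (-66.249°, -35.251°), δ = 682.6/3440.065 = 0.198426 rad, θ = 161° → φ = -76.511°, λ = -19.281°.
Leg 2: from (-76.511°, -19.281°), δ = 1779.6/3440.065 = 0.517316 rad, θ = 119° → φ = -64.303°, λ = 74.741°.

latitude -64.303°, longitude 74.741°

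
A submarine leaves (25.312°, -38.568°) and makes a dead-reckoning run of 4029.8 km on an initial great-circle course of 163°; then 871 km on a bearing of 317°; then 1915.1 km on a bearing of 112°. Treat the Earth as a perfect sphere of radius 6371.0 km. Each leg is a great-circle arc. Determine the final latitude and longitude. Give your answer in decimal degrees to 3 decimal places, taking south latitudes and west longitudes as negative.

Apply the spherical direct solution leg by leg, carrying full precision between legs.
Leg 1: from (25.312°, -38.568°), δ = 4029.8/6371 = 0.632522 rad, θ = 163° → φ = -9.569°, λ = -28.473°.
Leg 2: from (-9.569°, -28.473°), δ = 871/6371 = 0.136713 rad, θ = 317° → φ = -3.807°, λ = -33.818°.
Leg 3: from (-3.807°, -33.818°), δ = 1915.1/6371 = 0.300596 rad, θ = 112° → φ = -10.026°, λ = -17.630°.

latitude -10.026°, longitude -17.630°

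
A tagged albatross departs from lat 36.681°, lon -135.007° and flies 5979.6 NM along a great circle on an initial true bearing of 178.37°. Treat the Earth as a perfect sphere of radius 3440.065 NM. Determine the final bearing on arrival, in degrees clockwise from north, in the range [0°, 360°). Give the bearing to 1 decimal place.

δ = 5979.6/3440.065 = 1.738223 rad (99.5928°).
Converting: φ₁ = 0.640204 rad, θ = 3.113144 rad.
Applying the spherical law of cosines for sides, sin φ₂ = sin φ₁ cos δ + cos φ₁ sin δ cos θ = -0.889987, so φ₂ = -62.872°.
For the longitude increment, Δλ = atan2( sin θ sin δ cos φ₁, cos δ − sin φ₁ sin φ₂ ) = atan2(0.022493, 0.364996) = 3.526°.
λ₂ = -135.007° + 3.526° = -131.481°.
The forward bearing on arrival equals the back-azimuth from the destination plus 180°.
Back-azimuth from P₂ (-62.9°, -131.5°) to P₁ (36.7°, -135.0°), with Δλ' = λ₁ − λ₂ = -3.5°: atan2( sin Δλ' cos φ₁ , cos φ₂ sin φ₁ − sin φ₂ cos φ₁ cos Δλ' ) = 357.1°.
Final bearing = (357.1° + 180°) mod 360° = 177.1°.

final bearing 177.1°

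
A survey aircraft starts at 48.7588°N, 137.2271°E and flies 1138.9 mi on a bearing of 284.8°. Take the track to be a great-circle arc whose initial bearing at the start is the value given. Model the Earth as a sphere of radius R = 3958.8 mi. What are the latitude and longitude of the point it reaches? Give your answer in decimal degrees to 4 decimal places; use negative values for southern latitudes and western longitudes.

latitude 50.2479°, longitude 111.8238°

δ = 1138.9/3958.8 = 0.287688 rad (16.4833°).
With φ₁ = 48.7588° = 0.851002 rad and θ = 284.8° = 4.970698 rad:
Destination latitude: φ₂ = arcsin( sin φ₁ cos δ + cos φ₁ sin δ cos θ ) = arcsin(0.768819) = 50.2479°.
Then Δλ = atan2(-0.180842, 0.380796) = -0.443371 rad, from sin θ sin δ cos φ₁ over cos δ − sin φ₁ sin φ₂.
λ₂ = λ₁ + Δλ = 111.8238°.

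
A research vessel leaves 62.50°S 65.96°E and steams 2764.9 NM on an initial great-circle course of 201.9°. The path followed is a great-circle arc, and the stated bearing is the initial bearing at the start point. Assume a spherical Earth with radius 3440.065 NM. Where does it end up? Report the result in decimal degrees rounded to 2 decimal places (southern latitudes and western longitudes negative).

latitude -67.53°, longitude -69.41°

Central angle δ = d/R = 0.803735 rad.
With φ₁ = -62.50° = -1.090831 rad and θ = 201.9° = 3.523820 rad:
sin φ₂ = sin φ₁ cos δ + cos φ₁ sin δ cos θ = (-0.887011)(0.694023) + (0.461749)(0.719953)(-0.927836) = -0.924053
φ₂ = asin(-0.924053) = -1.178551 rad = -67.53°.
For the longitude increment, Δλ = atan2( sin θ sin δ cos φ₁, cos δ − sin φ₁ sin φ₂ ) = atan2(-0.123995, -0.125622) = -135.37°.
λ₂ = λ₁ + Δλ = -69.41°.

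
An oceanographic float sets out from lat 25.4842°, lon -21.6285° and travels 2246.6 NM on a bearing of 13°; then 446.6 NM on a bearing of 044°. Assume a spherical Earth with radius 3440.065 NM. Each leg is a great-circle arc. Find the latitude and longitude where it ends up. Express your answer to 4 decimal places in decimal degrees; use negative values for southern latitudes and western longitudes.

Apply the spherical direct solution leg by leg, carrying full precision between legs.
Leg 1: from (25.4842°, -21.6285°), δ = 2246.6/3440.065 = 0.653069 rad, θ = 13° → φ = 61.1841°, λ = -5.1543°.
Leg 2: from (61.1841°, -5.1543°), δ = 446.6/3440.065 = 0.129823 rad, θ = 44° → φ = 66.0198°, λ = 7.6294°.

latitude 66.0198°, longitude 7.6294°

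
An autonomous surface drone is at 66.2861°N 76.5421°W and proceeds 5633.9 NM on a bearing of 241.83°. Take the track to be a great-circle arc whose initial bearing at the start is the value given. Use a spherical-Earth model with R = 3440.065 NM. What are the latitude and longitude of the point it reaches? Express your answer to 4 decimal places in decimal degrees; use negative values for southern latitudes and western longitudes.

Angular distance δ = d/R = 5633.9 / 3440.065 = 1.637731 rad.
With φ₁ = 66.2861° = 1.156911 rad and θ = 241.83° = 4.220730 rad:
sin φ₂ = sin φ₁ cos δ + cos φ₁ sin δ cos θ = (0.915565)(-0.066884) + (0.402170)(0.997761)(-0.472089) = -0.250672
φ₂ = asin(-0.250672) = -0.253374 rad = -14.5173°.
For the longitude increment, Δλ = atan2( sin θ sin δ cos φ₁, cos δ − sin φ₁ sin φ₂ ) = atan2(-0.353739, 0.162622) = -65.3107°.
λ₂ = -76.5421° + -65.3107° = -141.8528°.

latitude -14.5173°, longitude -141.8528°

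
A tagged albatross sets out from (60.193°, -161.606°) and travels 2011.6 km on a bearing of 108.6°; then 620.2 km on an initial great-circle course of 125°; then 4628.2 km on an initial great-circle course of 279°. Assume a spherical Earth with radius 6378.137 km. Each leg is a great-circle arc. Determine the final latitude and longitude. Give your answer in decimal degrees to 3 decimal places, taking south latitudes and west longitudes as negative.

latitude 38.422°, longitude 176.133°

Apply the spherical direct solution leg by leg, carrying full precision between legs.
Leg 1: from (60.193°, -161.606°), δ = 2011.6/6378.137 = 0.315390 rad, θ = 108.6° → φ = 50.871°, λ = -133.841°.
Leg 2: from (50.871°, -133.841°), δ = 620.2/6378.137 = 0.097238 rad, θ = 125° → φ = 47.470°, λ = -127.084°.
Leg 3: from (47.470°, -127.084°), δ = 4628.2/6378.137 = 0.725635 rad, θ = 279° → φ = 38.422°, λ = 176.133°.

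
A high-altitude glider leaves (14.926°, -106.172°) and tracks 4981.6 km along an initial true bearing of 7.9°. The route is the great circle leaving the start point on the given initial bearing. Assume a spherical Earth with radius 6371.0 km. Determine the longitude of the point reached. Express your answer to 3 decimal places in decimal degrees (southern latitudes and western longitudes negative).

Central angle δ = d/R = 0.781918 rad.
Start latitude φ₁ = 0.260508 rad; initial bearing θ = 0.137881 rad.
sin φ₂ = sin φ₁ cos δ + cos φ₁ sin δ cos θ = (0.257571)(0.709563) + (0.966259)(0.704642)(0.990509) = 0.857168
φ₂ = asin(0.857168) = 1.029746 rad = 59.000°.
Δλ = atan2( sin θ sin δ cos φ₁ , cos δ − sin φ₁ sin φ₂ ) = atan2(0.093581, 0.488781) = 0.189169 rad = 10.839°.
λ₂ = -106.172° + 10.839° = -95.333°.

longitude -95.333°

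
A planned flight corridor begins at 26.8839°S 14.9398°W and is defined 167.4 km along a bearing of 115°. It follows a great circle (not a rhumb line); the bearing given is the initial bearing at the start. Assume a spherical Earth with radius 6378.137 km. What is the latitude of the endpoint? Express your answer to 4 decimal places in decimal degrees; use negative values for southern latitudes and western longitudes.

The arc subtends δ = 167.4/6378.137 = 0.026246 rad at the centre.
Start latitude φ₁ = -0.469213 rad; initial bearing θ = 2.007129 rad.
Applying the spherical law of cosines for sides, sin φ₂ = sin φ₁ cos δ + cos φ₁ sin δ cos θ = -0.461920, so φ₂ = -27.5111°.
Δλ = atan2( sin θ sin δ cos φ₁ , cos δ − sin φ₁ sin φ₂ ) = atan2(0.021214, 0.790783) = 0.026820 rad = 1.5367°.
λ₂ = λ₁ + Δλ = -13.4031°.

latitude -27.5111°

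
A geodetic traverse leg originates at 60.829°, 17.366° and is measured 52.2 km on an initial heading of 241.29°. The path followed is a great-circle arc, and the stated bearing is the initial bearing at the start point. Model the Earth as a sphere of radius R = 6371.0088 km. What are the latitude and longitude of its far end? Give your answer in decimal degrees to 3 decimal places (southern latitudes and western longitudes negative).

δ = 52.2/6371.0088 = 0.008193 rad (0.4694°).
With φ₁ = 60.829° = 1.061666 rad and θ = 241.29° = 4.211305 rad:
Destination latitude: φ₂ = arcsin( sin φ₁ cos δ + cos φ₁ sin δ cos θ ) = arcsin(0.871221) = 60.601°.
Then Δλ = atan2(-0.003503, 0.239243) = -0.014639 rad, from sin θ sin δ cos φ₁ over cos δ − sin φ₁ sin φ₂.
λ₂ = λ₁ + Δλ = 16.527°.

latitude 60.601°, longitude 16.527°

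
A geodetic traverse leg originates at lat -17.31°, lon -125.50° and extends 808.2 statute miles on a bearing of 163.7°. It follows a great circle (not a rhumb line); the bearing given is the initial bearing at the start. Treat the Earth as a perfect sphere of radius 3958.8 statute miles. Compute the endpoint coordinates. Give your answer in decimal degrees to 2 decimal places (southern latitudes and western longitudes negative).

latitude -28.50°, longitude -121.79°

Angular distance δ = d/R = 808.2 / 3958.8 = 0.204153 rad.
Converting: φ₁ = -0.302116 rad, θ = 2.857104 rad.
Destination latitude: φ₂ = arcsin( sin φ₁ cos δ + cos φ₁ sin δ cos θ ) = arcsin(-0.477138) = -28.50°.
Δλ = atan2( sin θ sin δ cos φ₁ , cos δ − sin φ₁ sin φ₂ ) = atan2(0.054325, 0.837265) = 0.064793 rad = 3.71°.
Hence λ₂ = -125.50° + 3.71° = -121.79°.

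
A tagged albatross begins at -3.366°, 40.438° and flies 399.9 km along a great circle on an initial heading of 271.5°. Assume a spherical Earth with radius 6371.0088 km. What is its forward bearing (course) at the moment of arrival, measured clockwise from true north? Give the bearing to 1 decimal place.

final bearing 271.7°

δ = 399.9/6371.0088 = 0.062769 rad (3.5964°).
Converting: φ₁ = -0.058748 rad, θ = 4.738569 rad.
Applying the spherical law of cosines for sides, sin φ₂ = sin φ₁ cos δ + cos φ₁ sin δ cos θ = -0.056959, so φ₂ = -3.265°.
Then Δλ = atan2(-0.062598, 0.994686) = -0.062849 rad, from sin θ sin δ cos φ₁ over cos δ − sin φ₁ sin φ₂.
Hence λ₂ = 40.438° + -3.601° = 36.837°.
The forward bearing on arrival equals the back-azimuth from the destination plus 180°.
Back-azimuth from P₂ (-3.3°, 36.8°) to P₁ (-3.4°, 40.4°), with Δλ' = λ₁ − λ₂ = 3.6°: atan2( sin Δλ' cos φ₁ , cos φ₂ sin φ₁ − sin φ₂ cos φ₁ cos Δλ' ) = 91.7°.
Final bearing = (91.7° + 180°) mod 360° = 271.7°.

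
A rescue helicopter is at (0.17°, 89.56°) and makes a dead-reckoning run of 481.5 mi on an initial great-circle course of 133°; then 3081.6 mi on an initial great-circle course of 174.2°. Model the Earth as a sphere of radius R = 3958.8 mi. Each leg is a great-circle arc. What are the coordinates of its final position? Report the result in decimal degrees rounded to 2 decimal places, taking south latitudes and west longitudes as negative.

latitude -48.86°, longitude 100.86°

Apply the spherical direct solution leg by leg, carrying full precision between legs.
Leg 1: from (0.17°, 89.56°), δ = 481.5/3958.8 = 0.121628 rad, θ = 133° → φ = -4.58°, λ = 94.67°.
Leg 2: from (-4.58°, 94.67°), δ = 3081.6/3958.8 = 0.778418 rad, θ = 174.2° → φ = -48.86°, λ = 100.86°.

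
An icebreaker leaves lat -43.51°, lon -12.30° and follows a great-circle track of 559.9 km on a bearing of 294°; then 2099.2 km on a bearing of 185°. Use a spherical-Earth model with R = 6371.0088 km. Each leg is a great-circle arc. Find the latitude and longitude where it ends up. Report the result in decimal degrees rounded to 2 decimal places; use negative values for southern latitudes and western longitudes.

latitude -60.07°, longitude -21.67°

Apply the spherical direct solution leg by leg, carrying full precision between legs.
Leg 1: from (-43.51°, -12.30°), δ = 559.9/6371.0088 = 0.087882 rad, θ = 294° → φ = -41.29°, λ = -18.43°.
Leg 2: from (-41.29°, -18.43°), δ = 2099.2/6371.0088 = 0.329493 rad, θ = 185° → φ = -60.07°, λ = -21.67°.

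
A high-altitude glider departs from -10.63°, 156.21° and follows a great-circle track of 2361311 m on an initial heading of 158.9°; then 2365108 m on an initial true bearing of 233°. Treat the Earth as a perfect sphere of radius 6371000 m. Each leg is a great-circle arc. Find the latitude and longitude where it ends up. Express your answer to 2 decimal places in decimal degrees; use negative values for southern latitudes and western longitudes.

latitude -41.17°, longitude 142.26°

Apply the spherical direct solution leg by leg, carrying full precision between legs.
Leg 1: from (-10.63°, 156.21°), δ = 2361311/6371000 = 0.370634 rad, θ = 158.9° → φ = -30.27°, λ = 164.89°.
Leg 2: from (-30.27°, 164.89°), δ = 2365108/6371000 = 0.371230 rad, θ = 233° → φ = -41.17°, λ = 142.26°.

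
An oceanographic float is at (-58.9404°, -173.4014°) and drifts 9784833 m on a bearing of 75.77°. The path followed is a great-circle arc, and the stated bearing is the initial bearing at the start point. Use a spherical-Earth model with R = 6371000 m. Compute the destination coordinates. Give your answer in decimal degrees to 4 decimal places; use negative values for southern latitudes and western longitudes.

Central angle δ = d/R = 1.535839 rad.
Converting: φ₁ = -1.028704 rad, θ = 1.322436 rad.
sin φ₂ = sin φ₁ cos δ + cos φ₁ sin δ cos θ = (-0.856631)(0.034950) + (0.515929)(0.999389)(0.245815) = 0.096807
φ₂ = asin(0.096807) = 0.096958 rad = 5.5553°.
Δλ = atan2( sin θ sin δ cos φ₁ , cos δ − sin φ₁ sin φ₂ ) = atan2(0.499794, 0.117877) = 1.339177 rad = 76.7292°.
λ₂ = -173.4014° + 76.7292° = -96.6722°.

latitude 5.5553°, longitude -96.6722°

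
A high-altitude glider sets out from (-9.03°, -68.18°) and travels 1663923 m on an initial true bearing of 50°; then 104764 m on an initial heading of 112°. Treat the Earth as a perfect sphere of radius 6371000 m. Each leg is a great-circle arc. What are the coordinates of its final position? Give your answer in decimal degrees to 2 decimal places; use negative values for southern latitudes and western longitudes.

Apply the spherical direct solution leg by leg, carrying full precision between legs.
Leg 1: from (-9.03°, -68.18°), δ = 1663923/6371000 = 0.261171 rad, θ = 50° → φ = 0.70°, λ = -56.77°.
Leg 2: from (0.70°, -56.77°), δ = 104764/6371000 = 0.016444 rad, θ = 112° → φ = 0.35°, λ = -55.90°.

latitude 0.35°, longitude -55.90°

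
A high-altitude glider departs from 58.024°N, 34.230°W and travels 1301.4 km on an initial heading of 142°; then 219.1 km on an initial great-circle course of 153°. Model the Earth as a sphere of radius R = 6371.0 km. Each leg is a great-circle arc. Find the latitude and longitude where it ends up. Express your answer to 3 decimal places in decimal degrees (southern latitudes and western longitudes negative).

latitude 46.481°, longitude -22.122°

Apply the spherical direct solution leg by leg, carrying full precision between legs.
Leg 1: from (58.024°, -34.230°), δ = 1301.4/6371 = 0.204269 rad, θ = 142° → φ = 48.244°, λ = -23.421°.
Leg 2: from (48.244°, -23.421°), δ = 219.1/6371 = 0.034390 rad, θ = 153° → φ = 46.481°, λ = -22.122°.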